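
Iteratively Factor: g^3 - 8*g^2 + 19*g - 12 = (g - 4)*(g^2 - 4*g + 3) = (g - 4)*(g - 1)*(g - 3)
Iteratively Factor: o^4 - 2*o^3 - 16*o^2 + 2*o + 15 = (o - 1)*(o^3 - o^2 - 17*o - 15) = (o - 5)*(o - 1)*(o^2 + 4*o + 3) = (o - 5)*(o - 1)*(o + 3)*(o + 1)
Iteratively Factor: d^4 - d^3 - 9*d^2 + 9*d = (d)*(d^3 - d^2 - 9*d + 9) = d*(d - 3)*(d^2 + 2*d - 3) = d*(d - 3)*(d - 1)*(d + 3)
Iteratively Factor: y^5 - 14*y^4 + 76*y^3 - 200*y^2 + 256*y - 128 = (y - 2)*(y^4 - 12*y^3 + 52*y^2 - 96*y + 64) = (y - 4)*(y - 2)*(y^3 - 8*y^2 + 20*y - 16) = (y - 4)*(y - 2)^2*(y^2 - 6*y + 8) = (y - 4)*(y - 2)^3*(y - 4)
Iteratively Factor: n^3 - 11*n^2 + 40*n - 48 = (n - 4)*(n^2 - 7*n + 12) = (n - 4)^2*(n - 3)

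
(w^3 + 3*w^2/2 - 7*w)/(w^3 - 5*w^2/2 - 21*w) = (w - 2)/(w - 6)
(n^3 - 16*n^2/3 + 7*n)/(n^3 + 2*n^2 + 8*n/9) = 3*(3*n^2 - 16*n + 21)/(9*n^2 + 18*n + 8)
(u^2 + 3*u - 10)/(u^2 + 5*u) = (u - 2)/u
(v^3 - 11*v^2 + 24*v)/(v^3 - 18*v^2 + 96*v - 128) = v*(v - 3)/(v^2 - 10*v + 16)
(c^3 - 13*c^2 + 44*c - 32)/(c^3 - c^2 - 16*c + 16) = (c - 8)/(c + 4)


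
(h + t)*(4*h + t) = 4*h^2 + 5*h*t + t^2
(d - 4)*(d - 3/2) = d^2 - 11*d/2 + 6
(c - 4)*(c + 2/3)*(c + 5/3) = c^3 - 5*c^2/3 - 74*c/9 - 40/9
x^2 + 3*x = x*(x + 3)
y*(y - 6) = y^2 - 6*y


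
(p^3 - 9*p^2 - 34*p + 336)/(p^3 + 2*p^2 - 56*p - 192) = (p - 7)/(p + 4)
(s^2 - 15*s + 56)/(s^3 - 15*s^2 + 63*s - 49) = (s - 8)/(s^2 - 8*s + 7)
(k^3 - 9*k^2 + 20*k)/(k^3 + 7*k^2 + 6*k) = (k^2 - 9*k + 20)/(k^2 + 7*k + 6)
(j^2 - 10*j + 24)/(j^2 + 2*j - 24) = (j - 6)/(j + 6)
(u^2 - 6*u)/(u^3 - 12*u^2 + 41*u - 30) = u/(u^2 - 6*u + 5)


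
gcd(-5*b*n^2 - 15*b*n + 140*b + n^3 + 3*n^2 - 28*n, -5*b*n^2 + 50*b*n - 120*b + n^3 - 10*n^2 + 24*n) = 5*b*n - 20*b - n^2 + 4*n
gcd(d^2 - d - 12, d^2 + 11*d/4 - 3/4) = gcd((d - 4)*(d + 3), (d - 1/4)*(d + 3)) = d + 3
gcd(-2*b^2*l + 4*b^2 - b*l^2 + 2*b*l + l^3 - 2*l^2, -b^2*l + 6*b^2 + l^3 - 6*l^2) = b + l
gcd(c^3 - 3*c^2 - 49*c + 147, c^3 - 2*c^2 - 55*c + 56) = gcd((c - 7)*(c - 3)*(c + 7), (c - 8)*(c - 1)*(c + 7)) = c + 7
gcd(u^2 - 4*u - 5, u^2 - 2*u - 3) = u + 1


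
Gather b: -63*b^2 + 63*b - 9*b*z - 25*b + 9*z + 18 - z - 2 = -63*b^2 + b*(38 - 9*z) + 8*z + 16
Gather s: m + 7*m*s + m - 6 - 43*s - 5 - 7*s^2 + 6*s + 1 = 2*m - 7*s^2 + s*(7*m - 37) - 10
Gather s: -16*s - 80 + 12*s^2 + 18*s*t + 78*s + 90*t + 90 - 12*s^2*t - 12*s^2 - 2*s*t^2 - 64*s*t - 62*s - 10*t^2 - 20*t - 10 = -12*s^2*t + s*(-2*t^2 - 46*t) - 10*t^2 + 70*t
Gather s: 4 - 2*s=4 - 2*s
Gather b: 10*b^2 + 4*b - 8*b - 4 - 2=10*b^2 - 4*b - 6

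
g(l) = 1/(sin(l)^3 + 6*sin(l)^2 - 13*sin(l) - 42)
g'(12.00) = 0.01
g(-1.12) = -0.04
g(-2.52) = -0.03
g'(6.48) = 0.01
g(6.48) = -0.02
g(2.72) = -0.02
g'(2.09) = -0.00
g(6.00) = -0.03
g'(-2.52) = -0.01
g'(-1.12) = 0.01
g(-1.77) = -0.04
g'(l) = (-3*sin(l)^2*cos(l) - 12*sin(l)*cos(l) + 13*cos(l))/(sin(l)^3 + 6*sin(l)^2 - 13*sin(l) - 42)^2 = (-3*sin(l)^2 - 12*sin(l) + 13)*cos(l)/(sin(l)^3 + 6*sin(l)^2 - 13*sin(l) - 42)^2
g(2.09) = -0.02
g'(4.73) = 0.00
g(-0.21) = -0.03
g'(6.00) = 0.01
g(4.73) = -0.04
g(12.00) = -0.03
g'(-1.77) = -0.01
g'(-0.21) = 0.01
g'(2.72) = -0.00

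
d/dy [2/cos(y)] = 2*sin(y)/cos(y)^2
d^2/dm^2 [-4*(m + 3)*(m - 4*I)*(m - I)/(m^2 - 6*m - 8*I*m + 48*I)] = (m^3*(-208 - 216*I) + m^2*(-3168 + 10368*I) + m*(70848 - 6912*I) + 5760 - 124416*I)/(m^6 + m^5*(-18 - 24*I) + m^4*(-84 + 432*I) + m^3*(3240 - 2080*I) + m^2*(-20736 - 4032*I) + m*(41472 + 55296*I) - 110592*I)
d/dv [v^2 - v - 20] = 2*v - 1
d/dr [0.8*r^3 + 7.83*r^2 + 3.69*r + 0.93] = 2.4*r^2 + 15.66*r + 3.69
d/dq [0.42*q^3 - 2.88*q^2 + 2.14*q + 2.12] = 1.26*q^2 - 5.76*q + 2.14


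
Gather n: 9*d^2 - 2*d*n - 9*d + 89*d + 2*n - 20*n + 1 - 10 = 9*d^2 + 80*d + n*(-2*d - 18) - 9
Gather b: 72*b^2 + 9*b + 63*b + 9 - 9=72*b^2 + 72*b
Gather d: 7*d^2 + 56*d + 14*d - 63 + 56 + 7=7*d^2 + 70*d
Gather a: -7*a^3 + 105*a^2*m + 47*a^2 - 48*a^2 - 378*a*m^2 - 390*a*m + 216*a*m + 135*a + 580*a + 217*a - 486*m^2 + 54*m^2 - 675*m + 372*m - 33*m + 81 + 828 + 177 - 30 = -7*a^3 + a^2*(105*m - 1) + a*(-378*m^2 - 174*m + 932) - 432*m^2 - 336*m + 1056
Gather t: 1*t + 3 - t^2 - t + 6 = 9 - t^2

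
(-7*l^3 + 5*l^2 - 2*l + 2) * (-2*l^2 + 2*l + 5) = 14*l^5 - 24*l^4 - 21*l^3 + 17*l^2 - 6*l + 10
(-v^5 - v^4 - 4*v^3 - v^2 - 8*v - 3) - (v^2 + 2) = -v^5 - v^4 - 4*v^3 - 2*v^2 - 8*v - 5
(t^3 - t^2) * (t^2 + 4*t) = t^5 + 3*t^4 - 4*t^3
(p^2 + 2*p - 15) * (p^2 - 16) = p^4 + 2*p^3 - 31*p^2 - 32*p + 240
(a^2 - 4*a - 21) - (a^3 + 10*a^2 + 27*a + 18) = -a^3 - 9*a^2 - 31*a - 39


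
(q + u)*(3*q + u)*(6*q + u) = 18*q^3 + 27*q^2*u + 10*q*u^2 + u^3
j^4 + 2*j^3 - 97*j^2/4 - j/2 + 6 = (j - 4)*(j - 1/2)*(j + 1/2)*(j + 6)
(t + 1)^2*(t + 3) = t^3 + 5*t^2 + 7*t + 3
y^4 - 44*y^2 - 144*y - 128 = (y - 8)*(y + 2)^2*(y + 4)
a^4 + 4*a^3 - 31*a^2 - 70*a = a*(a - 5)*(a + 2)*(a + 7)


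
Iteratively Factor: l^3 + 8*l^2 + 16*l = (l + 4)*(l^2 + 4*l) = l*(l + 4)*(l + 4)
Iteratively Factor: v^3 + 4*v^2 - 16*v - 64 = (v - 4)*(v^2 + 8*v + 16) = (v - 4)*(v + 4)*(v + 4)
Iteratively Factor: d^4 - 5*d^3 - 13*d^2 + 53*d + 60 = (d + 3)*(d^3 - 8*d^2 + 11*d + 20) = (d + 1)*(d + 3)*(d^2 - 9*d + 20) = (d - 4)*(d + 1)*(d + 3)*(d - 5)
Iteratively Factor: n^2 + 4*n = (n)*(n + 4)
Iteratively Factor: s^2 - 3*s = (s)*(s - 3)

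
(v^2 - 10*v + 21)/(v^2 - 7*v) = (v - 3)/v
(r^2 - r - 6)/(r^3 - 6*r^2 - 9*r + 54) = (r + 2)/(r^2 - 3*r - 18)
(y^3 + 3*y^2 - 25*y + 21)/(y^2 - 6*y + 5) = (y^2 + 4*y - 21)/(y - 5)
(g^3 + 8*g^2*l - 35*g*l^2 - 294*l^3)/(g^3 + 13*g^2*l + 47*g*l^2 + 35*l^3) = (g^2 + g*l - 42*l^2)/(g^2 + 6*g*l + 5*l^2)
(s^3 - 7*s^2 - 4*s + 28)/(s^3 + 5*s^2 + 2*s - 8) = (s^2 - 9*s + 14)/(s^2 + 3*s - 4)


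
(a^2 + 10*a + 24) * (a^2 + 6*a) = a^4 + 16*a^3 + 84*a^2 + 144*a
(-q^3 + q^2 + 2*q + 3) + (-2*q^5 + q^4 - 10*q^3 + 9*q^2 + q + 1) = -2*q^5 + q^4 - 11*q^3 + 10*q^2 + 3*q + 4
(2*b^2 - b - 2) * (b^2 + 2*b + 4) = 2*b^4 + 3*b^3 + 4*b^2 - 8*b - 8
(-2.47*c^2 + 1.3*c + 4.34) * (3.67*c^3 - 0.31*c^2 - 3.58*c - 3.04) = -9.0649*c^5 + 5.5367*c^4 + 24.3674*c^3 + 1.5094*c^2 - 19.4892*c - 13.1936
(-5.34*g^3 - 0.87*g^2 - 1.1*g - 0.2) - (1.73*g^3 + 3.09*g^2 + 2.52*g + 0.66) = -7.07*g^3 - 3.96*g^2 - 3.62*g - 0.86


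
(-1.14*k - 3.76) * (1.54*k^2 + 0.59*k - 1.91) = -1.7556*k^3 - 6.463*k^2 - 0.0410000000000004*k + 7.1816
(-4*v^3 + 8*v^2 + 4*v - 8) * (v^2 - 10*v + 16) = -4*v^5 + 48*v^4 - 140*v^3 + 80*v^2 + 144*v - 128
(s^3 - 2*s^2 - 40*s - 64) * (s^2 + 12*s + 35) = s^5 + 10*s^4 - 29*s^3 - 614*s^2 - 2168*s - 2240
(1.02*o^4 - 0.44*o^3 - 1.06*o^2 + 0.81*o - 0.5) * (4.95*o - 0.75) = 5.049*o^5 - 2.943*o^4 - 4.917*o^3 + 4.8045*o^2 - 3.0825*o + 0.375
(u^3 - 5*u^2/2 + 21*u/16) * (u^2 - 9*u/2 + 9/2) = u^5 - 7*u^4 + 273*u^3/16 - 549*u^2/32 + 189*u/32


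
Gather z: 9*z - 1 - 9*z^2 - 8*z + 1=-9*z^2 + z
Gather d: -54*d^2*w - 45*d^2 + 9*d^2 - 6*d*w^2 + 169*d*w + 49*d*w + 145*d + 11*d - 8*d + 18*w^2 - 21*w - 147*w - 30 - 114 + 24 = d^2*(-54*w - 36) + d*(-6*w^2 + 218*w + 148) + 18*w^2 - 168*w - 120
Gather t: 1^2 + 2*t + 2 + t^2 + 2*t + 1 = t^2 + 4*t + 4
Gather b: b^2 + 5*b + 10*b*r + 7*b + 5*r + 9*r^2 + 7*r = b^2 + b*(10*r + 12) + 9*r^2 + 12*r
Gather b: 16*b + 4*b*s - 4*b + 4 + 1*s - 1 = b*(4*s + 12) + s + 3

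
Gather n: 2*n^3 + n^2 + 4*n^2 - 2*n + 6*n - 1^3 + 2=2*n^3 + 5*n^2 + 4*n + 1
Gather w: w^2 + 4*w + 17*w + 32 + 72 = w^2 + 21*w + 104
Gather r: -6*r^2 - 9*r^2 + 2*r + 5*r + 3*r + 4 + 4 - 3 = -15*r^2 + 10*r + 5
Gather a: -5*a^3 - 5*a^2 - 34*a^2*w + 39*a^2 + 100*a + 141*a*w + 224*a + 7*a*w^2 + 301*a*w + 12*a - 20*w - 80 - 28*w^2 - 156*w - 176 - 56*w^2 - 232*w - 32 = -5*a^3 + a^2*(34 - 34*w) + a*(7*w^2 + 442*w + 336) - 84*w^2 - 408*w - 288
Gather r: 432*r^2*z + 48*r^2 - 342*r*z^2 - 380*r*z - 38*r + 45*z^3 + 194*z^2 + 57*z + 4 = r^2*(432*z + 48) + r*(-342*z^2 - 380*z - 38) + 45*z^3 + 194*z^2 + 57*z + 4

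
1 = 1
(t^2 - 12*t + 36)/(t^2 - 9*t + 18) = (t - 6)/(t - 3)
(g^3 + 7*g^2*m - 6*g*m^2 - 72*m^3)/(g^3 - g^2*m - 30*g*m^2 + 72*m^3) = (g + 4*m)/(g - 4*m)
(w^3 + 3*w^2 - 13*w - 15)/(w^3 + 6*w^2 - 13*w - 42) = (w^2 + 6*w + 5)/(w^2 + 9*w + 14)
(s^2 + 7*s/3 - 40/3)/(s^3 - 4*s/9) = 3*(3*s^2 + 7*s - 40)/(s*(9*s^2 - 4))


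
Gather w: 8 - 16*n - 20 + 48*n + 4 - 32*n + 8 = 0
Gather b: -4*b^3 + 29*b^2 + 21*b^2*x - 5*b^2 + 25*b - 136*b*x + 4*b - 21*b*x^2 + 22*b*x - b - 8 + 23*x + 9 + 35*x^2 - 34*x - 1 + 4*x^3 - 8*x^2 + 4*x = -4*b^3 + b^2*(21*x + 24) + b*(-21*x^2 - 114*x + 28) + 4*x^3 + 27*x^2 - 7*x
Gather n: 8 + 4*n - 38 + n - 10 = 5*n - 40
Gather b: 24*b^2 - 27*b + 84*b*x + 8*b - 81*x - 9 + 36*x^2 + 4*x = 24*b^2 + b*(84*x - 19) + 36*x^2 - 77*x - 9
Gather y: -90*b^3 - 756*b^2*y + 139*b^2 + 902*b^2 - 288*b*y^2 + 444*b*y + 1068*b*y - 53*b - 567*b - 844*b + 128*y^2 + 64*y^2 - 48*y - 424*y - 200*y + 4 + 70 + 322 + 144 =-90*b^3 + 1041*b^2 - 1464*b + y^2*(192 - 288*b) + y*(-756*b^2 + 1512*b - 672) + 540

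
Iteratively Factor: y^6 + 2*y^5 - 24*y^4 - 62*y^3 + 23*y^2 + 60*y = (y + 1)*(y^5 + y^4 - 25*y^3 - 37*y^2 + 60*y) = (y - 5)*(y + 1)*(y^4 + 6*y^3 + 5*y^2 - 12*y) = (y - 5)*(y + 1)*(y + 3)*(y^3 + 3*y^2 - 4*y) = (y - 5)*(y + 1)*(y + 3)*(y + 4)*(y^2 - y) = y*(y - 5)*(y + 1)*(y + 3)*(y + 4)*(y - 1)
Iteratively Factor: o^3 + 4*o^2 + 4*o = (o)*(o^2 + 4*o + 4) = o*(o + 2)*(o + 2)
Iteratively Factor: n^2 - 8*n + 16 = (n - 4)*(n - 4)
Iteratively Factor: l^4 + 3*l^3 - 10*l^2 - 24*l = (l)*(l^3 + 3*l^2 - 10*l - 24) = l*(l + 4)*(l^2 - l - 6) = l*(l - 3)*(l + 4)*(l + 2)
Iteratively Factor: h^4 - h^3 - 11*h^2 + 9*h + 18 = (h + 1)*(h^3 - 2*h^2 - 9*h + 18) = (h - 2)*(h + 1)*(h^2 - 9) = (h - 3)*(h - 2)*(h + 1)*(h + 3)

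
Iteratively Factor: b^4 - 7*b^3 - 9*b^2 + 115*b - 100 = (b - 1)*(b^3 - 6*b^2 - 15*b + 100) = (b - 5)*(b - 1)*(b^2 - b - 20) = (b - 5)*(b - 1)*(b + 4)*(b - 5)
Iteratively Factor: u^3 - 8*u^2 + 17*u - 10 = (u - 1)*(u^2 - 7*u + 10) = (u - 2)*(u - 1)*(u - 5)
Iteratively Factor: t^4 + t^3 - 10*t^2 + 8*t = (t)*(t^3 + t^2 - 10*t + 8) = t*(t - 1)*(t^2 + 2*t - 8) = t*(t - 2)*(t - 1)*(t + 4)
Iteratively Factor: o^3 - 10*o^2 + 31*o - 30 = (o - 3)*(o^2 - 7*o + 10) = (o - 3)*(o - 2)*(o - 5)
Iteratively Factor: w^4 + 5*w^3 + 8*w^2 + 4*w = (w)*(w^3 + 5*w^2 + 8*w + 4) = w*(w + 1)*(w^2 + 4*w + 4) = w*(w + 1)*(w + 2)*(w + 2)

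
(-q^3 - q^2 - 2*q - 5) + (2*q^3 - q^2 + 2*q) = q^3 - 2*q^2 - 5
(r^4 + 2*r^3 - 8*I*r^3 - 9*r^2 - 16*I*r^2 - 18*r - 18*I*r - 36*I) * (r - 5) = r^5 - 3*r^4 - 8*I*r^4 - 19*r^3 + 24*I*r^3 + 27*r^2 + 62*I*r^2 + 90*r + 54*I*r + 180*I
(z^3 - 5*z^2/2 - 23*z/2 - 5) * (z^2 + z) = z^5 - 3*z^4/2 - 14*z^3 - 33*z^2/2 - 5*z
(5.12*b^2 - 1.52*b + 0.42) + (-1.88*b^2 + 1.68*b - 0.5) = 3.24*b^2 + 0.16*b - 0.08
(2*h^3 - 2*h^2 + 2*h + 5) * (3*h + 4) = 6*h^4 + 2*h^3 - 2*h^2 + 23*h + 20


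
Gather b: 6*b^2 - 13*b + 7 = 6*b^2 - 13*b + 7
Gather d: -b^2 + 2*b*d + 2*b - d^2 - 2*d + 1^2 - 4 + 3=-b^2 + 2*b - d^2 + d*(2*b - 2)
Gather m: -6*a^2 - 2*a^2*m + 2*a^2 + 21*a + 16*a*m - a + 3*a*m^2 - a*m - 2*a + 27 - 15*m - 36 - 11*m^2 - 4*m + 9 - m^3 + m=-4*a^2 + 18*a - m^3 + m^2*(3*a - 11) + m*(-2*a^2 + 15*a - 18)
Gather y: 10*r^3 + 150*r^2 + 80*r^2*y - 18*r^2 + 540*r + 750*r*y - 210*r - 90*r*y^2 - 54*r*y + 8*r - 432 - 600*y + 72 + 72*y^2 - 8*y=10*r^3 + 132*r^2 + 338*r + y^2*(72 - 90*r) + y*(80*r^2 + 696*r - 608) - 360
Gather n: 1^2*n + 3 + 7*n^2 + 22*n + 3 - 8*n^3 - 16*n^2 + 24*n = -8*n^3 - 9*n^2 + 47*n + 6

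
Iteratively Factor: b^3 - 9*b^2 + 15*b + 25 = (b + 1)*(b^2 - 10*b + 25) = (b - 5)*(b + 1)*(b - 5)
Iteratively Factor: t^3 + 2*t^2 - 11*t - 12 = (t - 3)*(t^2 + 5*t + 4) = (t - 3)*(t + 4)*(t + 1)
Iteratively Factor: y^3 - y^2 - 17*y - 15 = (y - 5)*(y^2 + 4*y + 3) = (y - 5)*(y + 3)*(y + 1)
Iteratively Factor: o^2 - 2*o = (o)*(o - 2)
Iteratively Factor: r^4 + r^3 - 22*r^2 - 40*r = (r + 4)*(r^3 - 3*r^2 - 10*r) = r*(r + 4)*(r^2 - 3*r - 10) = r*(r + 2)*(r + 4)*(r - 5)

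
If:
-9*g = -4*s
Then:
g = 4*s/9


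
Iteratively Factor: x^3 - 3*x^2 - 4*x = (x - 4)*(x^2 + x) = x*(x - 4)*(x + 1)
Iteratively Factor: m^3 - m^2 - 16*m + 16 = (m - 4)*(m^2 + 3*m - 4) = (m - 4)*(m - 1)*(m + 4)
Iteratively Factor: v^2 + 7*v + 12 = (v + 4)*(v + 3)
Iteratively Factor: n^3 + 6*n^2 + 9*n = (n + 3)*(n^2 + 3*n) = (n + 3)^2*(n)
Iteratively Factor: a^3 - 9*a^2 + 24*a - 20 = (a - 2)*(a^2 - 7*a + 10) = (a - 2)^2*(a - 5)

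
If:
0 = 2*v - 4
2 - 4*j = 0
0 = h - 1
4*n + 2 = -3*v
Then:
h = 1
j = 1/2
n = -2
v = 2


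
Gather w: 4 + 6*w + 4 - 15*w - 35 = -9*w - 27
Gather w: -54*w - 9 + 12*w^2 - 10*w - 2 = 12*w^2 - 64*w - 11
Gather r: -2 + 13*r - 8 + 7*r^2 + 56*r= 7*r^2 + 69*r - 10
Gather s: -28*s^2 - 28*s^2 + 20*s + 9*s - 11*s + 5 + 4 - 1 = -56*s^2 + 18*s + 8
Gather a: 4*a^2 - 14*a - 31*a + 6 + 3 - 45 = 4*a^2 - 45*a - 36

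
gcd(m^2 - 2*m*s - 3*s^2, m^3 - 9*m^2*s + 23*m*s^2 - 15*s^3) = -m + 3*s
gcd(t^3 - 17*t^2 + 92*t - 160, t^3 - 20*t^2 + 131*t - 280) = t^2 - 13*t + 40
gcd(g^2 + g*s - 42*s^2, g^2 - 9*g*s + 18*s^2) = -g + 6*s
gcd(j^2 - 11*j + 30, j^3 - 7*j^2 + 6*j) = j - 6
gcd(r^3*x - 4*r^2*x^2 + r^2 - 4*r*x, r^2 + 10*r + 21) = 1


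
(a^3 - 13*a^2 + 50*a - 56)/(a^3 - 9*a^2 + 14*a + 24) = (a^2 - 9*a + 14)/(a^2 - 5*a - 6)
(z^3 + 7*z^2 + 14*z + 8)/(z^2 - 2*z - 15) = (z^3 + 7*z^2 + 14*z + 8)/(z^2 - 2*z - 15)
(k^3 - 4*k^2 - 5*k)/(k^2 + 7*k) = (k^2 - 4*k - 5)/(k + 7)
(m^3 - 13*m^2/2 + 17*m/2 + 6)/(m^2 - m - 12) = (2*m^2 - 5*m - 3)/(2*(m + 3))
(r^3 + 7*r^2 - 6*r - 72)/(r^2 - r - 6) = (r^2 + 10*r + 24)/(r + 2)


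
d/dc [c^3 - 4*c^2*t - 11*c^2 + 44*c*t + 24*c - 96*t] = 3*c^2 - 8*c*t - 22*c + 44*t + 24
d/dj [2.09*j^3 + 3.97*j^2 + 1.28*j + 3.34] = 6.27*j^2 + 7.94*j + 1.28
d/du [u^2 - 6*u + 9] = 2*u - 6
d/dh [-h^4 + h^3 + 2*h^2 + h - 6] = -4*h^3 + 3*h^2 + 4*h + 1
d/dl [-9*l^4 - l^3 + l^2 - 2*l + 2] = -36*l^3 - 3*l^2 + 2*l - 2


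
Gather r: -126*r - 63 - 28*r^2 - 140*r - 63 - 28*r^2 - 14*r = -56*r^2 - 280*r - 126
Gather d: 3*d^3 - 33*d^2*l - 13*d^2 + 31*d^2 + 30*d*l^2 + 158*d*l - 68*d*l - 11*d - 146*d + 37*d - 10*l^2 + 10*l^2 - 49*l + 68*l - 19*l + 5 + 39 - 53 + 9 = 3*d^3 + d^2*(18 - 33*l) + d*(30*l^2 + 90*l - 120)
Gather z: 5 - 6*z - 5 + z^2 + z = z^2 - 5*z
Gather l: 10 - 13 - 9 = -12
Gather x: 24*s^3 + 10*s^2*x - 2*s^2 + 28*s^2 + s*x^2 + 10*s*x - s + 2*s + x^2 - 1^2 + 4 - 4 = 24*s^3 + 26*s^2 + s + x^2*(s + 1) + x*(10*s^2 + 10*s) - 1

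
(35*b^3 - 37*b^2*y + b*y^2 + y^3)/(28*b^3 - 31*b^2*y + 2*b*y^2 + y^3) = (-5*b + y)/(-4*b + y)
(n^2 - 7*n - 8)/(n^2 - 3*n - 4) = (n - 8)/(n - 4)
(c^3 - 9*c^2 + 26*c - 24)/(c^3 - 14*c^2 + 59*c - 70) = (c^2 - 7*c + 12)/(c^2 - 12*c + 35)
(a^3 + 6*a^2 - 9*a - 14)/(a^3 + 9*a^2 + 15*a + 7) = (a - 2)/(a + 1)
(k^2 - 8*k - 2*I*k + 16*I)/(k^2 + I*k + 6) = (k - 8)/(k + 3*I)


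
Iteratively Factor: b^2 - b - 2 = (b + 1)*(b - 2)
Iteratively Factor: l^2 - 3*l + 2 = (l - 2)*(l - 1)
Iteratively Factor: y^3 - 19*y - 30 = (y + 3)*(y^2 - 3*y - 10) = (y + 2)*(y + 3)*(y - 5)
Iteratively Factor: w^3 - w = (w - 1)*(w^2 + w) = w*(w - 1)*(w + 1)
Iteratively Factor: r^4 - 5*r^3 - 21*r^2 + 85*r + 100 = (r + 4)*(r^3 - 9*r^2 + 15*r + 25) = (r + 1)*(r + 4)*(r^2 - 10*r + 25) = (r - 5)*(r + 1)*(r + 4)*(r - 5)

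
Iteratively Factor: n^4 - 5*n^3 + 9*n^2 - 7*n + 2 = (n - 1)*(n^3 - 4*n^2 + 5*n - 2) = (n - 1)^2*(n^2 - 3*n + 2) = (n - 1)^3*(n - 2)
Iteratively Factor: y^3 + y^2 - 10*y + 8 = (y + 4)*(y^2 - 3*y + 2) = (y - 2)*(y + 4)*(y - 1)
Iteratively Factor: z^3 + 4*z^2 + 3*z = (z + 1)*(z^2 + 3*z) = z*(z + 1)*(z + 3)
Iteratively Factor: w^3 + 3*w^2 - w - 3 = (w + 1)*(w^2 + 2*w - 3) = (w - 1)*(w + 1)*(w + 3)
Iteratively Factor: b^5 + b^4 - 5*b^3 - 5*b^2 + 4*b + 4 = (b + 2)*(b^4 - b^3 - 3*b^2 + b + 2) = (b + 1)*(b + 2)*(b^3 - 2*b^2 - b + 2) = (b - 1)*(b + 1)*(b + 2)*(b^2 - b - 2) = (b - 2)*(b - 1)*(b + 1)*(b + 2)*(b + 1)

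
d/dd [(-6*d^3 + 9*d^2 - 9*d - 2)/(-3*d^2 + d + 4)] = 2*(9*d^4 - 6*d^3 - 45*d^2 + 30*d - 17)/(9*d^4 - 6*d^3 - 23*d^2 + 8*d + 16)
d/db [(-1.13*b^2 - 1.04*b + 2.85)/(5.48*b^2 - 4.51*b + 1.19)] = (10.7955*b^2 - 33.9254*b + 11.6159)/(30.0304*b^4 - 49.4296*b^3 + 33.3825*b^2 - 10.7338*b + 1.4161)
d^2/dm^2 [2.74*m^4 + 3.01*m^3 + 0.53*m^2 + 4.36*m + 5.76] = 32.88*m^2 + 18.06*m + 1.06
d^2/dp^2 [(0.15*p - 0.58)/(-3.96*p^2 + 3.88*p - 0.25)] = (-(0.15*p - 0.58)*(7.92*p - 3.88)*(15.84*p - 7.76) + (3.564*p - 5.7576)*(3.96*p^2 - 3.88*p + 0.25))/(3.96*p^2 - 3.88*p + 0.25)^3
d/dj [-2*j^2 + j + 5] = 1 - 4*j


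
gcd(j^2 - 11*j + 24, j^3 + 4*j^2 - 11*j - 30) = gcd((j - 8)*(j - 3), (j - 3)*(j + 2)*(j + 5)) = j - 3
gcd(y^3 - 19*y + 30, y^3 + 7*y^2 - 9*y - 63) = y - 3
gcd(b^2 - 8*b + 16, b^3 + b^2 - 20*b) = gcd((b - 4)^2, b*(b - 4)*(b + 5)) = b - 4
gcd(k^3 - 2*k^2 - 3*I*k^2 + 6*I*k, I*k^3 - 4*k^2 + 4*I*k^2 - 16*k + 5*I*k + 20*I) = 1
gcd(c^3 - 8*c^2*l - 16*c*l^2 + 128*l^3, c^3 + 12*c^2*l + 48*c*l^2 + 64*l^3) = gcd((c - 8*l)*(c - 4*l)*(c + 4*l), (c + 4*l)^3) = c + 4*l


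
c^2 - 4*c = c*(c - 4)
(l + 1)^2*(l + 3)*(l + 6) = l^4 + 11*l^3 + 37*l^2 + 45*l + 18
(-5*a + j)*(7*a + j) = -35*a^2 + 2*a*j + j^2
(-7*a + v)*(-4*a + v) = 28*a^2 - 11*a*v + v^2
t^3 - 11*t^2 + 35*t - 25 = (t - 5)^2*(t - 1)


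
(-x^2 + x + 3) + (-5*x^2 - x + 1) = 4 - 6*x^2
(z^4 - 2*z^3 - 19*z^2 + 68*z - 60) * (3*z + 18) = 3*z^5 + 12*z^4 - 93*z^3 - 138*z^2 + 1044*z - 1080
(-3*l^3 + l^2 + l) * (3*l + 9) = -9*l^4 - 24*l^3 + 12*l^2 + 9*l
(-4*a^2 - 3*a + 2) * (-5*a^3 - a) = 20*a^5 + 15*a^4 - 6*a^3 + 3*a^2 - 2*a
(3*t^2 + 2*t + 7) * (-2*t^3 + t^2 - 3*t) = -6*t^5 - t^4 - 21*t^3 + t^2 - 21*t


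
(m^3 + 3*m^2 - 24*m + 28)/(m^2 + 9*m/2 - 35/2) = 2*(m^2 - 4*m + 4)/(2*m - 5)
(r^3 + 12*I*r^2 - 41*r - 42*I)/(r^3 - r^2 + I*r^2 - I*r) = (r^3 + 12*I*r^2 - 41*r - 42*I)/(r*(r^2 - r + I*r - I))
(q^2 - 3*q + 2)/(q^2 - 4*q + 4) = (q - 1)/(q - 2)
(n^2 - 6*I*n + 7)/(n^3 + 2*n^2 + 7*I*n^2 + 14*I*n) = (n^2 - 6*I*n + 7)/(n*(n^2 + n*(2 + 7*I) + 14*I))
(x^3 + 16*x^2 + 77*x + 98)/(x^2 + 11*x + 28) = (x^2 + 9*x + 14)/(x + 4)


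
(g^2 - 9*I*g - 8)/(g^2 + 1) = (g - 8*I)/(g + I)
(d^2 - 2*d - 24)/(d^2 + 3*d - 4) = (d - 6)/(d - 1)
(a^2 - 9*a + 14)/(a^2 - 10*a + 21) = (a - 2)/(a - 3)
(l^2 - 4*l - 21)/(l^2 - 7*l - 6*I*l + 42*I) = (l + 3)/(l - 6*I)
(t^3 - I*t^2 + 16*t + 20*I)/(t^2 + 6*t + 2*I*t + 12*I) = (t^2 - 3*I*t + 10)/(t + 6)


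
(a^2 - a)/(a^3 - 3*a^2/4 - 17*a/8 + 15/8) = 8*a/(8*a^2 + 2*a - 15)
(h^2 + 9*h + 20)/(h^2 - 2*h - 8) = (h^2 + 9*h + 20)/(h^2 - 2*h - 8)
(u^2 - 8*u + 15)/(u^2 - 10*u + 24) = (u^2 - 8*u + 15)/(u^2 - 10*u + 24)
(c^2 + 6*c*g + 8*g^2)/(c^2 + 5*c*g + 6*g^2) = (c + 4*g)/(c + 3*g)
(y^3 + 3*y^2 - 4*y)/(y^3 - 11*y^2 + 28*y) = (y^2 + 3*y - 4)/(y^2 - 11*y + 28)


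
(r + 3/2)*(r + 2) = r^2 + 7*r/2 + 3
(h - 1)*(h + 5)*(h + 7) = h^3 + 11*h^2 + 23*h - 35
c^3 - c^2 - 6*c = c*(c - 3)*(c + 2)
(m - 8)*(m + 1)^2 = m^3 - 6*m^2 - 15*m - 8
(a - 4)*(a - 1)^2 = a^3 - 6*a^2 + 9*a - 4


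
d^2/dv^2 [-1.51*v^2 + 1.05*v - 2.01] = -3.02000000000000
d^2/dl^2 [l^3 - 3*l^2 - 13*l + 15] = 6*l - 6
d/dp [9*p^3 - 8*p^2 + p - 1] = 27*p^2 - 16*p + 1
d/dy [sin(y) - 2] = cos(y)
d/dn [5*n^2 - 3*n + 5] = 10*n - 3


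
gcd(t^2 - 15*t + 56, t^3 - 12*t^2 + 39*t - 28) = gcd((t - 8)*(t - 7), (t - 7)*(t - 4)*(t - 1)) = t - 7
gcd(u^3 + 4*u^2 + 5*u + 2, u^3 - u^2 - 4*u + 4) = u + 2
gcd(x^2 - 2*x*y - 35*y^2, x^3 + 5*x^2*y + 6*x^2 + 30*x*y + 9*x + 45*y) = x + 5*y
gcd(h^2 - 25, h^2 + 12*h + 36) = 1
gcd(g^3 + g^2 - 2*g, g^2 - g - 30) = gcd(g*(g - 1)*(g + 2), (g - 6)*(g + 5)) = 1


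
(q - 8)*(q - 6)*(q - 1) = q^3 - 15*q^2 + 62*q - 48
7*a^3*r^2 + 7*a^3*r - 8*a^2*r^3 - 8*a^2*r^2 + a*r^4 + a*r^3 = r*(-7*a + r)*(-a + r)*(a*r + a)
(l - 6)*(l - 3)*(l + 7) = l^3 - 2*l^2 - 45*l + 126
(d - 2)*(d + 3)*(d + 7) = d^3 + 8*d^2 + d - 42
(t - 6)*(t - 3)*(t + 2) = t^3 - 7*t^2 + 36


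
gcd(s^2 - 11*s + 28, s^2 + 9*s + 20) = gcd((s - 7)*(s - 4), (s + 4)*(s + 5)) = 1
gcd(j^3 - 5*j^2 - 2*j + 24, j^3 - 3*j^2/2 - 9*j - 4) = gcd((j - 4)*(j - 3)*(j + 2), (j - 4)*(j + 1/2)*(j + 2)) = j^2 - 2*j - 8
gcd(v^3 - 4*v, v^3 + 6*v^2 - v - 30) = v - 2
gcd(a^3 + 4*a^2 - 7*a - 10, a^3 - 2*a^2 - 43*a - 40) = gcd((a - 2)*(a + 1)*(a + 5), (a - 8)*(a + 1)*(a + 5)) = a^2 + 6*a + 5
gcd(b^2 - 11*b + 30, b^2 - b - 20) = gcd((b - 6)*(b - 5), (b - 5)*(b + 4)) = b - 5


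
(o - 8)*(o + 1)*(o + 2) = o^3 - 5*o^2 - 22*o - 16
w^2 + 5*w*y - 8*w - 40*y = (w - 8)*(w + 5*y)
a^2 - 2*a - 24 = (a - 6)*(a + 4)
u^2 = u^2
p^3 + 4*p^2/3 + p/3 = p*(p + 1/3)*(p + 1)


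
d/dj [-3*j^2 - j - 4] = -6*j - 1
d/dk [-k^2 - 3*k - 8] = -2*k - 3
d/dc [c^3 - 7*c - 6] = 3*c^2 - 7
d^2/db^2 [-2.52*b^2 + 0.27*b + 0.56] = -5.04000000000000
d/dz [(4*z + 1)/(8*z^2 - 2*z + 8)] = (-16*z^2 - 8*z + 17)/(2*(16*z^4 - 8*z^3 + 33*z^2 - 8*z + 16))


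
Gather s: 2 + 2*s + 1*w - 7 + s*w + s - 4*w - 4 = s*(w + 3) - 3*w - 9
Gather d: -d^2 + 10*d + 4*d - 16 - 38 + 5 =-d^2 + 14*d - 49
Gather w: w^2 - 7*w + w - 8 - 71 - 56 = w^2 - 6*w - 135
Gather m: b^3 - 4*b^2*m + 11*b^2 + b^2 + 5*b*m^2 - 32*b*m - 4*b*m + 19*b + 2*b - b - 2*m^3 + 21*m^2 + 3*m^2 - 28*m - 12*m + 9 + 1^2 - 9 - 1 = b^3 + 12*b^2 + 20*b - 2*m^3 + m^2*(5*b + 24) + m*(-4*b^2 - 36*b - 40)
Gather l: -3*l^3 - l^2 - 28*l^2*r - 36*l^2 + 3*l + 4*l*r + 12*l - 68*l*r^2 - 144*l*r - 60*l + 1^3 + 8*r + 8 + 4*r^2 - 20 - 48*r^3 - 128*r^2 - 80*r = -3*l^3 + l^2*(-28*r - 37) + l*(-68*r^2 - 140*r - 45) - 48*r^3 - 124*r^2 - 72*r - 11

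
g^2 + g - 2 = (g - 1)*(g + 2)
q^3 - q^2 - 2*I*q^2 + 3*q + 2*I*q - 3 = (q - 1)*(q - 3*I)*(q + I)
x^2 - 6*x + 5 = (x - 5)*(x - 1)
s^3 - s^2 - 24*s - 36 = (s - 6)*(s + 2)*(s + 3)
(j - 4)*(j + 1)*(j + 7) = j^3 + 4*j^2 - 25*j - 28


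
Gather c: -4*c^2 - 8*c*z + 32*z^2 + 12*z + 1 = -4*c^2 - 8*c*z + 32*z^2 + 12*z + 1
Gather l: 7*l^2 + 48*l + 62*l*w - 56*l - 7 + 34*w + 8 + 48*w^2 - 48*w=7*l^2 + l*(62*w - 8) + 48*w^2 - 14*w + 1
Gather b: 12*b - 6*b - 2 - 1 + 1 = 6*b - 2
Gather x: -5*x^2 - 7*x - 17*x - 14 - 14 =-5*x^2 - 24*x - 28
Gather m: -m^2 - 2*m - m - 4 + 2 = -m^2 - 3*m - 2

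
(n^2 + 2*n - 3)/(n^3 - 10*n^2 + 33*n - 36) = (n^2 + 2*n - 3)/(n^3 - 10*n^2 + 33*n - 36)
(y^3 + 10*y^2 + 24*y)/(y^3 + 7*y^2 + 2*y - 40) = y*(y + 6)/(y^2 + 3*y - 10)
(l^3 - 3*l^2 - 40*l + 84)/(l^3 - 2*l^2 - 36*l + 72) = (l - 7)/(l - 6)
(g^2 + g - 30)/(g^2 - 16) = (g^2 + g - 30)/(g^2 - 16)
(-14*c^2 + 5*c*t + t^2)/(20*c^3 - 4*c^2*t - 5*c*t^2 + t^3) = (7*c + t)/(-10*c^2 - 3*c*t + t^2)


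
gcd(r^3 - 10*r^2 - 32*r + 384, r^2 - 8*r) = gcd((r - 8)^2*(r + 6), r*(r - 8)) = r - 8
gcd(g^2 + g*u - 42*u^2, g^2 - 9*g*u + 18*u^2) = -g + 6*u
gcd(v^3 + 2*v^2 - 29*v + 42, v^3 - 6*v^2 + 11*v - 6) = v^2 - 5*v + 6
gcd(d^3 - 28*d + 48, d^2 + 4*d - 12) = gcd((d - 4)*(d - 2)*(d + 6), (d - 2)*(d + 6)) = d^2 + 4*d - 12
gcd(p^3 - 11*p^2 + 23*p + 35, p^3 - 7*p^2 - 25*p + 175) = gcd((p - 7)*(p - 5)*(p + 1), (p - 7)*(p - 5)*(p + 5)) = p^2 - 12*p + 35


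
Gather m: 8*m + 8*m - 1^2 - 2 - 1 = 16*m - 4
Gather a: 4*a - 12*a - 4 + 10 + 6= 12 - 8*a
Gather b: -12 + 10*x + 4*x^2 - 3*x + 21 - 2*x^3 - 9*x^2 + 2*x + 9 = -2*x^3 - 5*x^2 + 9*x + 18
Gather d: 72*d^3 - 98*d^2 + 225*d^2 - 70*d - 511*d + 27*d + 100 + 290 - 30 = 72*d^3 + 127*d^2 - 554*d + 360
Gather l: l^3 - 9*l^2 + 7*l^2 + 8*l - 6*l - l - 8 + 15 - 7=l^3 - 2*l^2 + l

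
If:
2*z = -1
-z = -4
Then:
No Solution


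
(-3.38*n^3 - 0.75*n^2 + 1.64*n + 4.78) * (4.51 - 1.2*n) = 4.056*n^4 - 14.3438*n^3 - 5.3505*n^2 + 1.6604*n + 21.5578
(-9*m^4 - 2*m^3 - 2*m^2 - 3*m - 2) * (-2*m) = 18*m^5 + 4*m^4 + 4*m^3 + 6*m^2 + 4*m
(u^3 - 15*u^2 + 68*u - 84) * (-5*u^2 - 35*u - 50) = -5*u^5 + 40*u^4 + 135*u^3 - 1210*u^2 - 460*u + 4200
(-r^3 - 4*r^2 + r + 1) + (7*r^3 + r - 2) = 6*r^3 - 4*r^2 + 2*r - 1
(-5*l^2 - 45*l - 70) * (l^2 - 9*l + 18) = -5*l^4 + 245*l^2 - 180*l - 1260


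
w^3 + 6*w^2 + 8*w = w*(w + 2)*(w + 4)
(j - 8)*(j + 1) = j^2 - 7*j - 8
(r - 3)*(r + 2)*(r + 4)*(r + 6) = r^4 + 9*r^3 + 8*r^2 - 84*r - 144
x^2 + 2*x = x*(x + 2)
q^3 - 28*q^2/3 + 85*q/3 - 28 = (q - 4)*(q - 3)*(q - 7/3)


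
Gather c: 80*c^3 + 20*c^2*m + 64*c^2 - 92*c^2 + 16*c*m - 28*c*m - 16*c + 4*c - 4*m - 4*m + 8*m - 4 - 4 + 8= 80*c^3 + c^2*(20*m - 28) + c*(-12*m - 12)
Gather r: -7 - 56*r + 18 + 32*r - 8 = 3 - 24*r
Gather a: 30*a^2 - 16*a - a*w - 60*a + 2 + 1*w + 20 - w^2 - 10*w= 30*a^2 + a*(-w - 76) - w^2 - 9*w + 22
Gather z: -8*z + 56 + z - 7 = 49 - 7*z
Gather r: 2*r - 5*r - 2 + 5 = 3 - 3*r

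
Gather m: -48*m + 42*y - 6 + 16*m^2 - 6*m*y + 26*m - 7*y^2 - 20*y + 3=16*m^2 + m*(-6*y - 22) - 7*y^2 + 22*y - 3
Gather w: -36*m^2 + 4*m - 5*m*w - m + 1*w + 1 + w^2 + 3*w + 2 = -36*m^2 + 3*m + w^2 + w*(4 - 5*m) + 3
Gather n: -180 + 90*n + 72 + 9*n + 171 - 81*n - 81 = 18*n - 18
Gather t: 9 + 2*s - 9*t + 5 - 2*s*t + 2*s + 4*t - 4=4*s + t*(-2*s - 5) + 10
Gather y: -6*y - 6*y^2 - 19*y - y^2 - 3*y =-7*y^2 - 28*y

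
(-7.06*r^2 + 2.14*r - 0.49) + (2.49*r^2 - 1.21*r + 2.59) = -4.57*r^2 + 0.93*r + 2.1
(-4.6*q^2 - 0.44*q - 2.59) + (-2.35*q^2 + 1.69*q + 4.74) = -6.95*q^2 + 1.25*q + 2.15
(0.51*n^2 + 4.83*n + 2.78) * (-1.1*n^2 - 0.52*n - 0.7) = -0.561*n^4 - 5.5782*n^3 - 5.9266*n^2 - 4.8266*n - 1.946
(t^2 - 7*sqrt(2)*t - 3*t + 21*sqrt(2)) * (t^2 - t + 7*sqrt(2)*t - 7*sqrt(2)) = t^4 - 4*t^3 - 95*t^2 + 392*t - 294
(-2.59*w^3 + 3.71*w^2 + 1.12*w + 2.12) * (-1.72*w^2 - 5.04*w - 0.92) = 4.4548*w^5 + 6.6724*w^4 - 18.242*w^3 - 12.7044*w^2 - 11.7152*w - 1.9504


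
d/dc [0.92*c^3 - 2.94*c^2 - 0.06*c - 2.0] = 2.76*c^2 - 5.88*c - 0.06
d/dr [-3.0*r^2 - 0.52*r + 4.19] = -6.0*r - 0.52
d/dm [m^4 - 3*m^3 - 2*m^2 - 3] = m*(4*m^2 - 9*m - 4)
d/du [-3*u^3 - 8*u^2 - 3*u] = -9*u^2 - 16*u - 3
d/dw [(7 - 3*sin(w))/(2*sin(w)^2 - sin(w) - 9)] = (6*sin(w)^2 - 28*sin(w) + 34)*cos(w)/(sin(w) + cos(2*w) + 8)^2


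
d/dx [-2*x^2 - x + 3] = -4*x - 1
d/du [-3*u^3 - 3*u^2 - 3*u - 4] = -9*u^2 - 6*u - 3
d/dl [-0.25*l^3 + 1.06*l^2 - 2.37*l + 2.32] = -0.75*l^2 + 2.12*l - 2.37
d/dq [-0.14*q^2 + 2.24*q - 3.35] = 2.24 - 0.28*q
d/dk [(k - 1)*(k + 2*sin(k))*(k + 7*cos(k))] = (1 - k)*(k + 2*sin(k))*(7*sin(k) - 1) + (k - 1)*(k + 7*cos(k))*(2*cos(k) + 1) + (k + 2*sin(k))*(k + 7*cos(k))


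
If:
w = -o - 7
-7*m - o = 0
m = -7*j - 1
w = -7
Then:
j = -1/7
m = 0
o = 0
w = -7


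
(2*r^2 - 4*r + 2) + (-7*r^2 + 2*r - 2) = -5*r^2 - 2*r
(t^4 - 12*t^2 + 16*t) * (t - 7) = t^5 - 7*t^4 - 12*t^3 + 100*t^2 - 112*t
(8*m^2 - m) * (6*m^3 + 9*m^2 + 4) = 48*m^5 + 66*m^4 - 9*m^3 + 32*m^2 - 4*m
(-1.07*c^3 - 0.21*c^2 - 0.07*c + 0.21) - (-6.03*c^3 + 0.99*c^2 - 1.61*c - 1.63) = 4.96*c^3 - 1.2*c^2 + 1.54*c + 1.84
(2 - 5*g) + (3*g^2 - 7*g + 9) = 3*g^2 - 12*g + 11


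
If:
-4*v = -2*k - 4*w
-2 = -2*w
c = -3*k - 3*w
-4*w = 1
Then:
No Solution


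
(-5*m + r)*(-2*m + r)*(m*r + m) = 10*m^3*r + 10*m^3 - 7*m^2*r^2 - 7*m^2*r + m*r^3 + m*r^2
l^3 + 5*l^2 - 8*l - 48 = (l - 3)*(l + 4)^2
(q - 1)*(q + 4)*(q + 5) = q^3 + 8*q^2 + 11*q - 20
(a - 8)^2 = a^2 - 16*a + 64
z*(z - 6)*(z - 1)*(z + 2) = z^4 - 5*z^3 - 8*z^2 + 12*z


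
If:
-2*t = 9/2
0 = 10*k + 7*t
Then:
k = 63/40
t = -9/4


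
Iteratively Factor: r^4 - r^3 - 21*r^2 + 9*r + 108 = (r - 3)*(r^3 + 2*r^2 - 15*r - 36) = (r - 3)*(r + 3)*(r^2 - r - 12) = (r - 3)*(r + 3)^2*(r - 4)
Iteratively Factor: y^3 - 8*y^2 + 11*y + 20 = (y + 1)*(y^2 - 9*y + 20) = (y - 5)*(y + 1)*(y - 4)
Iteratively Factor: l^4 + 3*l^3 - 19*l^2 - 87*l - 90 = (l + 3)*(l^3 - 19*l - 30) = (l + 3)^2*(l^2 - 3*l - 10) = (l - 5)*(l + 3)^2*(l + 2)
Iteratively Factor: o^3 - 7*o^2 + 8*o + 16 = (o - 4)*(o^2 - 3*o - 4) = (o - 4)^2*(o + 1)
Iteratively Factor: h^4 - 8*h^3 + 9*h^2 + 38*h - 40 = (h - 4)*(h^3 - 4*h^2 - 7*h + 10) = (h - 5)*(h - 4)*(h^2 + h - 2) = (h - 5)*(h - 4)*(h - 1)*(h + 2)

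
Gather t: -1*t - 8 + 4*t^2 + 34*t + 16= 4*t^2 + 33*t + 8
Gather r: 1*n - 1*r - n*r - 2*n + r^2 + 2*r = -n + r^2 + r*(1 - n)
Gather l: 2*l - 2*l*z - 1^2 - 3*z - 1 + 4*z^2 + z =l*(2 - 2*z) + 4*z^2 - 2*z - 2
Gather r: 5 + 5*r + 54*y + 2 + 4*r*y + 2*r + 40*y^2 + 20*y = r*(4*y + 7) + 40*y^2 + 74*y + 7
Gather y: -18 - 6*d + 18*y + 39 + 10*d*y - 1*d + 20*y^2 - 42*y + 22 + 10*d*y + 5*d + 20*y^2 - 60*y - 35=-2*d + 40*y^2 + y*(20*d - 84) + 8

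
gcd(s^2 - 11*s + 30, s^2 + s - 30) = s - 5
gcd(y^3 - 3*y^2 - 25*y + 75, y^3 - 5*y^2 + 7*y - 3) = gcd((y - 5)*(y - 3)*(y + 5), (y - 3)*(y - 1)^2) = y - 3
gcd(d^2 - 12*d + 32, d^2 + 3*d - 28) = d - 4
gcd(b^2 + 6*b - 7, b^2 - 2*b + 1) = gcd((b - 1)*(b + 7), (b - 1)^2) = b - 1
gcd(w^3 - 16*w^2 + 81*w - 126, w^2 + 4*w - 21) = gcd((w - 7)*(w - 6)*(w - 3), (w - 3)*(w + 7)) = w - 3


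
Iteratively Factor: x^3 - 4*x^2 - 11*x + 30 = (x - 2)*(x^2 - 2*x - 15) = (x - 5)*(x - 2)*(x + 3)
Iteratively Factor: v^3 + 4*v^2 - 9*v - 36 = (v - 3)*(v^2 + 7*v + 12) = (v - 3)*(v + 4)*(v + 3)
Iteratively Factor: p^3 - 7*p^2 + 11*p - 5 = (p - 1)*(p^2 - 6*p + 5) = (p - 1)^2*(p - 5)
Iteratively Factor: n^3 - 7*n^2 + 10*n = (n)*(n^2 - 7*n + 10) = n*(n - 5)*(n - 2)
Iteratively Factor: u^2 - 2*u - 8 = (u - 4)*(u + 2)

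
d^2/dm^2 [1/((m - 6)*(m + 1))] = 2*((m - 6)^2 + (m - 6)*(m + 1) + (m + 1)^2)/((m - 6)^3*(m + 1)^3)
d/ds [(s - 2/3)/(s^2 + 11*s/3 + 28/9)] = 9*(-9*s^2 + 12*s + 50)/(81*s^4 + 594*s^3 + 1593*s^2 + 1848*s + 784)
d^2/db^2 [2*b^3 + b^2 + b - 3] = 12*b + 2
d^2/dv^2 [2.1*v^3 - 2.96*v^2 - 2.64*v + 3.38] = 12.6*v - 5.92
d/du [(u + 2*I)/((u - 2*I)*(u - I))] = (-u^2 - 4*I*u - 8)/(u^4 - 6*I*u^3 - 13*u^2 + 12*I*u + 4)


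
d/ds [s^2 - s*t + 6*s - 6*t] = 2*s - t + 6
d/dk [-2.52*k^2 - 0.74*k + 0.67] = -5.04*k - 0.74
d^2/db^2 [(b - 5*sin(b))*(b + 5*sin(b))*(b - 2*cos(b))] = 2*b^2*cos(b) + 8*b*sin(b) - 50*b*cos(2*b) + 6*b - 50*sin(2*b) - 33*cos(b)/2 + 225*cos(3*b)/2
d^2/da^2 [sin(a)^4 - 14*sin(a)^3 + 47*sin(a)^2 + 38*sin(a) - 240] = -16*sin(a)^4 + 126*sin(a)^3 - 176*sin(a)^2 - 122*sin(a) + 94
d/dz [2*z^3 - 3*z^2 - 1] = 6*z*(z - 1)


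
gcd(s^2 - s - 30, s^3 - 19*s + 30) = s + 5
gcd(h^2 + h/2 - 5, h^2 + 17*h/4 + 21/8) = 1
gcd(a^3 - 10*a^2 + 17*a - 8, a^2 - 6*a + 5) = a - 1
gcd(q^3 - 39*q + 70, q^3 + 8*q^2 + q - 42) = q^2 + 5*q - 14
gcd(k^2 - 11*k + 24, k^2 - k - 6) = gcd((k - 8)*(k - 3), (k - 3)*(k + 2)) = k - 3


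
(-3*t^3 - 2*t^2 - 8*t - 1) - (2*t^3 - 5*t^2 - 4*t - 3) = -5*t^3 + 3*t^2 - 4*t + 2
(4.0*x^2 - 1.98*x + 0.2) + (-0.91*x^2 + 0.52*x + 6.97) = 3.09*x^2 - 1.46*x + 7.17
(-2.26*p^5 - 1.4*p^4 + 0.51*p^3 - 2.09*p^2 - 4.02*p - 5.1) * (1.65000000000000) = -3.729*p^5 - 2.31*p^4 + 0.8415*p^3 - 3.4485*p^2 - 6.633*p - 8.415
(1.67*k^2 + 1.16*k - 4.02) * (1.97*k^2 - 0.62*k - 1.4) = 3.2899*k^4 + 1.2498*k^3 - 10.9766*k^2 + 0.8684*k + 5.628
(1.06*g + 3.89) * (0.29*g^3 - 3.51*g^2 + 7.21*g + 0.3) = 0.3074*g^4 - 2.5925*g^3 - 6.0113*g^2 + 28.3649*g + 1.167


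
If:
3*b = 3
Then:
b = 1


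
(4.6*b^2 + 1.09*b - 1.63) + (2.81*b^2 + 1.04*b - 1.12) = 7.41*b^2 + 2.13*b - 2.75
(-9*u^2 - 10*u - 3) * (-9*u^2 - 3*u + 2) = 81*u^4 + 117*u^3 + 39*u^2 - 11*u - 6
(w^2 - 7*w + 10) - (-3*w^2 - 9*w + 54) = 4*w^2 + 2*w - 44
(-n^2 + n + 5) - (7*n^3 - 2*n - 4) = -7*n^3 - n^2 + 3*n + 9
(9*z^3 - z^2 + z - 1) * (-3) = -27*z^3 + 3*z^2 - 3*z + 3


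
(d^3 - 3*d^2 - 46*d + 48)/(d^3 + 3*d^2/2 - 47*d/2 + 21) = 2*(d - 8)/(2*d - 7)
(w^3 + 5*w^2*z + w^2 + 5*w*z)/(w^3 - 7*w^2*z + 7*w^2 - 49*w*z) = (w^2 + 5*w*z + w + 5*z)/(w^2 - 7*w*z + 7*w - 49*z)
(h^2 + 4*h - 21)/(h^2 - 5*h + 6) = (h + 7)/(h - 2)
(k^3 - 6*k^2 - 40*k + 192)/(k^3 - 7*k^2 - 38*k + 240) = (k - 4)/(k - 5)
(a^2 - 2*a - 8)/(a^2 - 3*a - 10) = (a - 4)/(a - 5)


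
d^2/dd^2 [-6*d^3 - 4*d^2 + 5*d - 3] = -36*d - 8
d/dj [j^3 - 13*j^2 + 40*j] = 3*j^2 - 26*j + 40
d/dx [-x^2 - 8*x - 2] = -2*x - 8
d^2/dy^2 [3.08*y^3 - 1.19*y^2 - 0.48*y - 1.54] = 18.48*y - 2.38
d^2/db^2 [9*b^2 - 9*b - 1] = 18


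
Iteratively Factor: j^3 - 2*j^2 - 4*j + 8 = (j + 2)*(j^2 - 4*j + 4) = (j - 2)*(j + 2)*(j - 2)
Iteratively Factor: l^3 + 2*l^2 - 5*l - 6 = (l + 1)*(l^2 + l - 6) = (l + 1)*(l + 3)*(l - 2)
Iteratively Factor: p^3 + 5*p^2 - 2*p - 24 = (p + 3)*(p^2 + 2*p - 8) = (p + 3)*(p + 4)*(p - 2)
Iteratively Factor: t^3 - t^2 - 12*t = (t - 4)*(t^2 + 3*t) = (t - 4)*(t + 3)*(t)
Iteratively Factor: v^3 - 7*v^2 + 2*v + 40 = (v + 2)*(v^2 - 9*v + 20) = (v - 4)*(v + 2)*(v - 5)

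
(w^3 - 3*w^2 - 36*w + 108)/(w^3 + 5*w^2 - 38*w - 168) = (w^2 + 3*w - 18)/(w^2 + 11*w + 28)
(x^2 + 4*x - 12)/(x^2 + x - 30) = (x - 2)/(x - 5)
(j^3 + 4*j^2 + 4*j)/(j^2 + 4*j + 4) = j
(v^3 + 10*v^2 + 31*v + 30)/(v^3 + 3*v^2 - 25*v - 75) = (v + 2)/(v - 5)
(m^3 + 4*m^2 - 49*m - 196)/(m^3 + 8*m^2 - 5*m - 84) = (m - 7)/(m - 3)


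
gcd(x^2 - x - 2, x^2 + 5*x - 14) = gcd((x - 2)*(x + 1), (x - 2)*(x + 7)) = x - 2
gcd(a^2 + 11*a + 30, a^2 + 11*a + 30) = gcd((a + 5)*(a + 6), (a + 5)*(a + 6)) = a^2 + 11*a + 30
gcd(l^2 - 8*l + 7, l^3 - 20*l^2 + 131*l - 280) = l - 7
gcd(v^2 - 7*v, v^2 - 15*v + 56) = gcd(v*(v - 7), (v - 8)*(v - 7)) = v - 7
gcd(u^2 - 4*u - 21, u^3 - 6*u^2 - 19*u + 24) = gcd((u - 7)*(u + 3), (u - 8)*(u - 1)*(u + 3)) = u + 3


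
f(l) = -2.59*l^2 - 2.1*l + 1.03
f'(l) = -5.18*l - 2.1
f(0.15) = 0.66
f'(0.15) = -2.88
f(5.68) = -94.46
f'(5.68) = -31.52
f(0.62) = -1.27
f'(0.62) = -5.31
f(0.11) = 0.77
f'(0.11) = -2.67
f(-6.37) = -90.69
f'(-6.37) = 30.90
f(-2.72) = -12.42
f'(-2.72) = 11.99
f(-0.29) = 1.42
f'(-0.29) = -0.60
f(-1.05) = 0.38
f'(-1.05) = 3.34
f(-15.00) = -550.22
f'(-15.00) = 75.60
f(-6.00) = -79.61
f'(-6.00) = 28.98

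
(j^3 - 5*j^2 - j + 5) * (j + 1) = j^4 - 4*j^3 - 6*j^2 + 4*j + 5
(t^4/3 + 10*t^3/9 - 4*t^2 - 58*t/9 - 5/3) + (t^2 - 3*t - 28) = t^4/3 + 10*t^3/9 - 3*t^2 - 85*t/9 - 89/3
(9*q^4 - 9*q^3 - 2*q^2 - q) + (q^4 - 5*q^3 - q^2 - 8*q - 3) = 10*q^4 - 14*q^3 - 3*q^2 - 9*q - 3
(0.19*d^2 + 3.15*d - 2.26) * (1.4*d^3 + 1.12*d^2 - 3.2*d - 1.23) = 0.266*d^5 + 4.6228*d^4 - 0.244*d^3 - 12.8449*d^2 + 3.3575*d + 2.7798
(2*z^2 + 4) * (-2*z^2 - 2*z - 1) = -4*z^4 - 4*z^3 - 10*z^2 - 8*z - 4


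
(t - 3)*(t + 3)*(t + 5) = t^3 + 5*t^2 - 9*t - 45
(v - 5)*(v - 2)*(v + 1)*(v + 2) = v^4 - 4*v^3 - 9*v^2 + 16*v + 20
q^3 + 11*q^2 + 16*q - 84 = (q - 2)*(q + 6)*(q + 7)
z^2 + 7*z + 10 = (z + 2)*(z + 5)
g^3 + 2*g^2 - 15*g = g*(g - 3)*(g + 5)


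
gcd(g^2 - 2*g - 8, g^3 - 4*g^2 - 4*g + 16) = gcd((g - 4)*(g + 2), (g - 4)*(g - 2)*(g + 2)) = g^2 - 2*g - 8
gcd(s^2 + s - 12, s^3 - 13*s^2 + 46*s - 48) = s - 3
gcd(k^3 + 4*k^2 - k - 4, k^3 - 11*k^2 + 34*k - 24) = k - 1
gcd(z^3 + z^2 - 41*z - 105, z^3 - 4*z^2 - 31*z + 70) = z^2 - 2*z - 35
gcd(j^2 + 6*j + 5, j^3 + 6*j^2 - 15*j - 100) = j + 5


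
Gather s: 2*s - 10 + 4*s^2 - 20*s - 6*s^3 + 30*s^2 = -6*s^3 + 34*s^2 - 18*s - 10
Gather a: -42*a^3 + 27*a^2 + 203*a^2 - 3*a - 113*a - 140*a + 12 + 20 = -42*a^3 + 230*a^2 - 256*a + 32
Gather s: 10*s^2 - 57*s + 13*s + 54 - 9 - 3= 10*s^2 - 44*s + 42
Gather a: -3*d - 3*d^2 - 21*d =-3*d^2 - 24*d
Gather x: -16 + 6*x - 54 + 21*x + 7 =27*x - 63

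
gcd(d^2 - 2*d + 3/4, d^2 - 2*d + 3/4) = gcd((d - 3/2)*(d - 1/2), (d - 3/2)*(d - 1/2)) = d^2 - 2*d + 3/4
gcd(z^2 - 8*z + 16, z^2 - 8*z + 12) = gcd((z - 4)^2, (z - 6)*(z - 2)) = 1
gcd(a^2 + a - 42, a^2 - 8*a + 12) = a - 6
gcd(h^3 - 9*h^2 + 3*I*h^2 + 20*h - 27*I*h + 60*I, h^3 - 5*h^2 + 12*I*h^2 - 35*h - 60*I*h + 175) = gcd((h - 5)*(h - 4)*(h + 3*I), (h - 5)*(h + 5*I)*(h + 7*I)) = h - 5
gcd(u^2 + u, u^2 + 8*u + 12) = 1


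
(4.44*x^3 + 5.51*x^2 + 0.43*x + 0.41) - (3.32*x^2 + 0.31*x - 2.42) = 4.44*x^3 + 2.19*x^2 + 0.12*x + 2.83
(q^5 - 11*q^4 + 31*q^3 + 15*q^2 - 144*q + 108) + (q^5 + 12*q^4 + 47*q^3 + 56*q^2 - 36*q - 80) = 2*q^5 + q^4 + 78*q^3 + 71*q^2 - 180*q + 28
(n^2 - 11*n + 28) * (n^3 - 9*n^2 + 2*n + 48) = n^5 - 20*n^4 + 129*n^3 - 226*n^2 - 472*n + 1344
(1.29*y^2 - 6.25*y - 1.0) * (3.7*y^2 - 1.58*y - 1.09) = 4.773*y^4 - 25.1632*y^3 + 4.7689*y^2 + 8.3925*y + 1.09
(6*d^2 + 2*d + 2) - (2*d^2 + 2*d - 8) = 4*d^2 + 10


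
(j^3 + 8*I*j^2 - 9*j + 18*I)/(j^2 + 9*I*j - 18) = j - I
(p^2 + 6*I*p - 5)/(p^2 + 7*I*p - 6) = (p + 5*I)/(p + 6*I)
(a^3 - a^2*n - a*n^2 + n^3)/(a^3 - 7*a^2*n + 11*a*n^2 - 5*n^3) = (a + n)/(a - 5*n)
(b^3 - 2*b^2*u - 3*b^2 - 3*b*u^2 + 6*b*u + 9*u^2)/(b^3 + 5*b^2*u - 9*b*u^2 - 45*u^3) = (b^2 + b*u - 3*b - 3*u)/(b^2 + 8*b*u + 15*u^2)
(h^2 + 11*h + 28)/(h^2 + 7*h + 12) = (h + 7)/(h + 3)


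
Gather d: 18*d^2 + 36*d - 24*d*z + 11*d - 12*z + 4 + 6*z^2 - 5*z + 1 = 18*d^2 + d*(47 - 24*z) + 6*z^2 - 17*z + 5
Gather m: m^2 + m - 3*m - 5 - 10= m^2 - 2*m - 15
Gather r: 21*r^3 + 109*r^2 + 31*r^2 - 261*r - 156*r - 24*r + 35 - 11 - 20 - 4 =21*r^3 + 140*r^2 - 441*r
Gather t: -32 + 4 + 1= -27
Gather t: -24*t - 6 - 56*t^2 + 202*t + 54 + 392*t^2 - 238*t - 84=336*t^2 - 60*t - 36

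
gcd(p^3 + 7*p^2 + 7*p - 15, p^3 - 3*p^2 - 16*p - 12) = 1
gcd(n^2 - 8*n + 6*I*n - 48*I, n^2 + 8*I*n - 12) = n + 6*I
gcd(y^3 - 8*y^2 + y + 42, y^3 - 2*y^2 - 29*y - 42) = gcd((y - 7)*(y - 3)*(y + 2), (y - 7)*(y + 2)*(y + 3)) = y^2 - 5*y - 14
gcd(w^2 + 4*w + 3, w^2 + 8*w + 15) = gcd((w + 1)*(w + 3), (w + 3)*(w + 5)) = w + 3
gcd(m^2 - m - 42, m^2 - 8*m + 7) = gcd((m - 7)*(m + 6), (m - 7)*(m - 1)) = m - 7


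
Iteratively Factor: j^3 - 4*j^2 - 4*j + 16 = (j - 4)*(j^2 - 4) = (j - 4)*(j + 2)*(j - 2)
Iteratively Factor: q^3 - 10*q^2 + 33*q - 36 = (q - 3)*(q^2 - 7*q + 12) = (q - 3)^2*(q - 4)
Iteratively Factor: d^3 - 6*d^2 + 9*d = (d - 3)*(d^2 - 3*d) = (d - 3)^2*(d)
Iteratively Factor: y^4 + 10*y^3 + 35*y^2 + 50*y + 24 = (y + 4)*(y^3 + 6*y^2 + 11*y + 6) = (y + 3)*(y + 4)*(y^2 + 3*y + 2) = (y + 2)*(y + 3)*(y + 4)*(y + 1)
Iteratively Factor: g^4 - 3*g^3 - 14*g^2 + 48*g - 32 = (g - 4)*(g^3 + g^2 - 10*g + 8) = (g - 4)*(g - 1)*(g^2 + 2*g - 8) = (g - 4)*(g - 2)*(g - 1)*(g + 4)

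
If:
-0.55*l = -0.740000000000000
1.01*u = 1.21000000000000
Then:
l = 1.35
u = 1.20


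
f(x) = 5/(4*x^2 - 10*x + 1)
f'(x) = 5*(10 - 8*x)/(4*x^2 - 10*x + 1)^2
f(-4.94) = 0.03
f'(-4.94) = 0.01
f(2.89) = 0.91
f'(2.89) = -2.16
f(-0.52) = 0.69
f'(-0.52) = 1.34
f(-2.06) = 0.13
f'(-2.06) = 0.09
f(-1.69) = 0.17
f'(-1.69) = 0.14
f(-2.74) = 0.09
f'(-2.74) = 0.05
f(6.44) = 0.05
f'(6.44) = -0.02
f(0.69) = -1.25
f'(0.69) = 1.40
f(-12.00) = 0.01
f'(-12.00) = 0.00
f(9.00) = 0.02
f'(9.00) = -0.00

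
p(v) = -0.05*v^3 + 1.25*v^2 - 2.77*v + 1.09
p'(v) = -0.15*v^2 + 2.5*v - 2.77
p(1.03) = -0.49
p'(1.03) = -0.35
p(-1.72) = 9.81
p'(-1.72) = -7.51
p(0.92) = -0.44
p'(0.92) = -0.60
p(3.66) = 5.24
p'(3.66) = 4.37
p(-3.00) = 22.00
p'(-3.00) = -11.62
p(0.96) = -0.46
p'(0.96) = -0.51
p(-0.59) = 3.17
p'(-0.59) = -4.30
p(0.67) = -0.22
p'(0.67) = -1.16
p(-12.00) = 300.73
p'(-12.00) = -54.37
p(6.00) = 18.67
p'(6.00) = 6.83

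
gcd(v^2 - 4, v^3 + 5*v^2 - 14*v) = v - 2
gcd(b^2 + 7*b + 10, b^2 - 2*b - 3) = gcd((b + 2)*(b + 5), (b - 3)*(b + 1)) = 1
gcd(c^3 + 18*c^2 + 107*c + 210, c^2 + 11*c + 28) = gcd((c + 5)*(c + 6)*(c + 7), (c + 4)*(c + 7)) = c + 7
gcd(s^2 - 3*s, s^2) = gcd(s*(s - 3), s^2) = s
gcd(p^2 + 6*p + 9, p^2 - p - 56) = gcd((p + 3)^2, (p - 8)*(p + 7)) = 1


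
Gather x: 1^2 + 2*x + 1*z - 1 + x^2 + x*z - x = x^2 + x*(z + 1) + z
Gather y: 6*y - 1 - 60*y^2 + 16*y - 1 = -60*y^2 + 22*y - 2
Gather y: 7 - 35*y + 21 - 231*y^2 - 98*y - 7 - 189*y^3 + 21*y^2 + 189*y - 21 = -189*y^3 - 210*y^2 + 56*y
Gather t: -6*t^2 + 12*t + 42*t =-6*t^2 + 54*t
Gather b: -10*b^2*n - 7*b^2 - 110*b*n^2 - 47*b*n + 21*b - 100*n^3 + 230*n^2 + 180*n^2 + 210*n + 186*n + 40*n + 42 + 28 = b^2*(-10*n - 7) + b*(-110*n^2 - 47*n + 21) - 100*n^3 + 410*n^2 + 436*n + 70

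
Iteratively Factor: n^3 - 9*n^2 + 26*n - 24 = (n - 3)*(n^2 - 6*n + 8) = (n - 3)*(n - 2)*(n - 4)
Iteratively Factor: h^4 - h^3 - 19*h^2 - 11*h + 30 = (h - 5)*(h^3 + 4*h^2 + h - 6) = (h - 5)*(h + 2)*(h^2 + 2*h - 3) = (h - 5)*(h + 2)*(h + 3)*(h - 1)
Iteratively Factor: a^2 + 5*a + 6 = (a + 3)*(a + 2)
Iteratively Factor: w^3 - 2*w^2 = (w)*(w^2 - 2*w) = w*(w - 2)*(w)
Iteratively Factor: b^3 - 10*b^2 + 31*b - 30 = (b - 2)*(b^2 - 8*b + 15) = (b - 3)*(b - 2)*(b - 5)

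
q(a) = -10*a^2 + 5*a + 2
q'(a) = 5 - 20*a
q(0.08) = 2.34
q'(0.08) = 3.40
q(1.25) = -7.38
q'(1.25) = -20.00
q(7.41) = -510.03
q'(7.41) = -143.20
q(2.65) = -54.98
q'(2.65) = -48.00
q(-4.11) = -187.47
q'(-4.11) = 87.20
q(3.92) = -132.06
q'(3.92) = -73.40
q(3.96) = -135.02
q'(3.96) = -74.20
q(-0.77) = -7.78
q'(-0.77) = 20.40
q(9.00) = -763.00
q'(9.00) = -175.00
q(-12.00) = -1498.00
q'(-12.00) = 245.00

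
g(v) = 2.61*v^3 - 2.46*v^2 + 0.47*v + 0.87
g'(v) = 7.83*v^2 - 4.92*v + 0.47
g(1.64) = 6.54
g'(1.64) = 13.46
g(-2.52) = -57.70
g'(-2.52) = 62.59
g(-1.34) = -10.46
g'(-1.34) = 21.12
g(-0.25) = 0.56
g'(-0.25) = 2.19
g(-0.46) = -0.12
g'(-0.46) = 4.39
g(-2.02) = -31.63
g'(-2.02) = 42.36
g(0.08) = 0.89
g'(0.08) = 0.13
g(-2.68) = -68.30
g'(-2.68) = 69.89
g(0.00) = 0.87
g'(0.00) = 0.47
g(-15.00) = -9368.43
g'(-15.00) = 1836.02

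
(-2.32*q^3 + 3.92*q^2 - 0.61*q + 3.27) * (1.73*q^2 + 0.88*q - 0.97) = -4.0136*q^5 + 4.74*q^4 + 4.6447*q^3 + 1.3179*q^2 + 3.4693*q - 3.1719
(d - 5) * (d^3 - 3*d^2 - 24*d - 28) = d^4 - 8*d^3 - 9*d^2 + 92*d + 140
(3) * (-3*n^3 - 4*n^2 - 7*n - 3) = -9*n^3 - 12*n^2 - 21*n - 9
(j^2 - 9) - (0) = j^2 - 9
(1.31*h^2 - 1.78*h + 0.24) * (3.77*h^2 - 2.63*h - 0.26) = 4.9387*h^4 - 10.1559*h^3 + 5.2456*h^2 - 0.1684*h - 0.0624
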